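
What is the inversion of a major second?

minor 7th

Interval numbers invert to sum to nine: 2 + 7 = 9, so a second inverts to a seventh.
And major becomes minor under inversion, so we get a minor seventh.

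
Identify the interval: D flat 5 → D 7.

D to D is the same letter name, plus 2 octaves — that makes it a fifteenth of some quality.
The perfect fifteenth is 24 semitones; here we have 25, one semitone wider: augmented.
(Equivalently, a compound augmented octave: an augmented octave plus an octave.)

augmented fifteenth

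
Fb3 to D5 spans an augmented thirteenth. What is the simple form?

Each octave removed subtracts seven from the number: 13 − 7 = 6.
That makes an augmented thirteenth a compound augmented sixth — an octave plus an augmented sixth.

augmented 6th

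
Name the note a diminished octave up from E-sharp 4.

The letter stays E (same as the start), shifted an octave up.
A diminished octave is 11 semitones; 11 semitones up from E#4 gives E5.

E 5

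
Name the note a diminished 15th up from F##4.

F#6

A fifteenth keeps the letter name F, two octaves up from F.
A diminished fifteenth spans 23 semitones, so from F##4 the target pitch is F#6.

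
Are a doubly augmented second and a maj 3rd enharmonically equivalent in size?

A doubly augmented second spans 4 semitones, and a major third also spans 4 semitones — they're enharmonic.

Yes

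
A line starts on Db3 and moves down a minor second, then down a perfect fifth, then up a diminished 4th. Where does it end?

Bbb2

Down a minor second from Db3: C3 (1 semitone down).
A perfect fifth down from C3 is F2.
F2 up a diminished fourth → Bbb2 (4 semitones).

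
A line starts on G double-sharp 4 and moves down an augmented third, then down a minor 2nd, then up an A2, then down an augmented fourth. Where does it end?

G##4 down an augmented third → E4 (5 semitones).
E4 down a minor second → D#4 (1 semitone).
D#4 up an augmented second → E##4 (3 semitones).
An augmented fourth down from E##4 is B#3.

B sharp 3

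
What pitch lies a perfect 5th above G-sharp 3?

D-sharp 4

The fifth takes the letter from G up to D.
A perfect fifth is 7 semitones; 7 semitones up from G#3 gives D#4.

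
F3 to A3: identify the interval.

M3

F to A spans three letter names (F-G-A), so the interval is some kind of third.
F3 to A3 is 4 semitones, matching the major third exactly, so the quality is major.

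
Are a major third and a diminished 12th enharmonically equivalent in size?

No

A major third is 4 semitones but a diminished twelfth is 18 semitones — different sizes.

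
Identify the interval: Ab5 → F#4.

Descending from Ab5 to F#4 is the same interval as ascending F#4 to Ab5.
F to A spans three letter names (F-G-A), plus an octave: a tenth.
The major tenth is 16 semitones; here we have 14, two semitones narrower: diminished.
(Equivalently, a compound diminished third: a diminished third plus an octave.)

d10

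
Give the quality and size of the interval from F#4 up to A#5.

F to A spans three letter names (F-G-A), plus an octave: a tenth.
The major tenth spans 16 semitones, and F#4 to A#5 is exactly 16 semitones — so this is a major tenth.
(Equivalently, a compound major third: a major third plus an octave.)

major tenth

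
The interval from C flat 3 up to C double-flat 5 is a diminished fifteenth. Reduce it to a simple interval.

diminished octave

Subtracting seven from the interval number removes an octave: 15 − 7 = 8.
That makes a diminished fifteenth a compound diminished octave — an octave plus a diminished octave.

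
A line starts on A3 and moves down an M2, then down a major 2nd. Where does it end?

F3

Down a major second from A3: G3 (2 semitones down).
Down a major second from G3: F3 (2 semitones down).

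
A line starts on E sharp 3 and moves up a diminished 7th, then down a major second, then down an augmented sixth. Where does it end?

A diminished seventh up from E#3 is D4.
D4 down a major second → C4 (2 semitones).
C4 down an augmented sixth → Ebb3 (10 semitones).

E double-flat 3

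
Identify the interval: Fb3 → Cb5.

F to C spans five letter names (F-G-A-B-C), plus an octave: a twelfth.
Fb3 to Cb5 is 19 semitones, matching the perfect twelfth exactly, so the quality is perfect.
(Equivalently, a compound perfect fifth: a perfect fifth plus an octave.)

perfect twelfth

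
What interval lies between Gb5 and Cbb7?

G to C spans four letter names (G-A-B-C), plus an octave: an eleventh.
A perfect eleventh would be 17 semitones; Gb5 to Cbb7 is 16, one semitone narrower, so the interval is diminished.
(Equivalently, a compound diminished fourth: a diminished fourth plus an octave.)

diminished 11th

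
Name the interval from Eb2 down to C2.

Descending from Eb2 to C2 is the same interval as ascending C2 to Eb2.
C to E spans three letter names (C-D-E) — that makes it a third of some quality.
At 3 semitones, C2→Eb2 falls one short of a major third: minor.

m3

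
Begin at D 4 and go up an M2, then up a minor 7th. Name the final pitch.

D 5

Up a major second from D4: E4 (2 semitones up).
A minor seventh up from E4 is D5.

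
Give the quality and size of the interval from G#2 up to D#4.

perfect twelfth

G to D spans five letter names (G-A-B-C-D), plus an octave: a twelfth.
The perfect twelfth spans 19 semitones, and G#2 to D#4 is exactly 19 semitones — so this is a perfect twelfth.
(Equivalently, a compound perfect fifth: a perfect fifth plus an octave.)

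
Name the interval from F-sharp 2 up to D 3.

minor 6th

F to D spans six letter names (F-G-A-B-C-D), so the interval is some kind of sixth.
A major sixth would be 9 semitones, but F#2 to D3 is 8 — one semitone narrower, making it a minor sixth.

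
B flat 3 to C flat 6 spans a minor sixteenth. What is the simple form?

minor 2nd

Take out 2 octaves (14 from the number): 16 − 14 = 2.
That makes a minor sixteenth a compound minor second — 2 octaves plus a minor second.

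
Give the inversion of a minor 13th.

First reduce the compound minor thirteenth to its simple form, a minor sixth.
The rule of nine gives the new number: 9 − 6 = 3, so a sixth becomes a third.
The quality also flips — minor becomes major — giving a major third.

major third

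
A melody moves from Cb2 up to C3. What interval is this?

C to C is the same letter name, plus an octave — that makes it an octave of some quality.
A perfect octave would be 12 semitones; Cb2 to C3 is 13, one semitone wider, so the interval is augmented.

augmented octave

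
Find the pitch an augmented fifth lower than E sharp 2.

Five letter names down from E: A.
An augmented fifth is 8 semitones; 8 semitones down from E#2 gives A1.

A 1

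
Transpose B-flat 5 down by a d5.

E 5

Five letter names down from B: E.
Moving 6 semitones down from Bb5 (the size of a diminished fifth) reaches E5.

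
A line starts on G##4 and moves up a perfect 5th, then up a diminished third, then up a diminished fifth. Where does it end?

C6

G##4 up a perfect fifth → D##5 (7 semitones).
D##5 up a diminished third → F#5 (2 semitones).
Up a diminished fifth from F#5: C6 (6 semitones up).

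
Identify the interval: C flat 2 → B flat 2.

major seventh

C to B spans seven letter names (C-D-E-F-G-A-B), so the interval is some kind of seventh.
Cb2 to Bb2 is 11 semitones, matching the major seventh exactly, so the quality is major.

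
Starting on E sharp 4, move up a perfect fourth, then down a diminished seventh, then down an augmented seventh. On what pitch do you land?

A perfect fourth up from E#4 is A#4.
A#4 down a diminished seventh → B##3 (9 semitones).
B##3 down an augmented seventh → C#3 (12 semitones).

C sharp 3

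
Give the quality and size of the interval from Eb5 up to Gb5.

E to G spans three letter names (E-F-G) — that makes it a third of some quality.
Eb5 to Gb5 is 3 semitones, a half step short of the major third (4), so this is minor.

minor 3rd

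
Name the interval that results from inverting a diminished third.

The rule of nine gives the new number: 9 − 3 = 6, so a third becomes a sixth.
Quality inverts too: diminished becomes augmented. That makes the inversion an augmented sixth.

A6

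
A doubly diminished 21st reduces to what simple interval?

doubly diminished 7th

Each octave removed subtracts seven from the number: 21 − 14 = 7.
Quality carries through unchanged, so the simple form is a doubly diminished seventh.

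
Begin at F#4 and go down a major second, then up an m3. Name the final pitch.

G4

F#4 down a major second → E4 (2 semitones).
A minor third up from E4 is G4.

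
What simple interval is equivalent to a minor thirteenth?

m6

Subtracting seven from the interval number removes an octave: 13 − 7 = 6.
Quality carries through unchanged, so the simple form is a minor sixth.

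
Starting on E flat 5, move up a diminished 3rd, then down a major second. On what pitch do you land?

F double-flat 5

Eb5 up a diminished third → Gbb5 (2 semitones).
Gbb5 down a major second → Fbb5 (2 semitones).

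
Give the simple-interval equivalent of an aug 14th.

Take out an octave (7 from the number): 14 − 7 = 7.
So an augmented fourteenth is an octave plus an augmented seventh. The quality is unchanged.

augmented seventh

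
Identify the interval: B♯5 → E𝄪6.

A4

B to E spans four letter names (B-C-D-E), so the interval is some kind of fourth.
B#5 to E##6 spans 6 semitones — one semitone wider than the perfect fourth (5) — giving an augmented fourth.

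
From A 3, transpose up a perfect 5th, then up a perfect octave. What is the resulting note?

A3 up a perfect fifth → E4 (7 semitones).
A perfect octave up from E4 is E5.

E 5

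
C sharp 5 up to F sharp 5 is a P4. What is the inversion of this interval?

P5

The rule of nine gives the new number: 9 − 4 = 5, so a fourth becomes a fifth.
And perfect stays perfect under inversion, so we get a perfect fifth.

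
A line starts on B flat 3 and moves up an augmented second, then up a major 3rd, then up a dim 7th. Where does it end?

Up an augmented second from Bb3: C#4 (3 semitones up).
A major third up from C#4 is E#4.
E#4 up a diminished seventh → D5 (9 semitones).

D 5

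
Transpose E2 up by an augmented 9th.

F##3

Two letters up from E (plus an octave) reaches F.
An augmented ninth spans 15 semitones, so from E2 the target pitch is F##3.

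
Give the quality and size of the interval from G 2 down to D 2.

Descending from G2 to D2 is the same interval as ascending D2 to G2.
D to G spans four letter names (D-E-F-G) — that makes it a fourth of some quality.
D2 to G2 is 5 semitones, matching the perfect fourth exactly, so the quality is perfect.

perfect fourth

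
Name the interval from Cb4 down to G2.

Descending from Cb4 to G2 is the same interval as ascending G2 to Cb4.
G to C spans four letter names (G-A-B-C), plus an octave: an eleventh.
The perfect eleventh is 17 semitones; here we have 16, one semitone narrower: diminished.
(Equivalently, a compound diminished fourth: a diminished fourth plus an octave.)

diminished 11th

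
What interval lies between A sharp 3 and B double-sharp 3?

augmented second

A to B spans two letter names (A-B) — that makes it a second of some quality.
A major second would be 2 semitones; A#3 to B##3 is 3, one semitone wider, so the interval is augmented.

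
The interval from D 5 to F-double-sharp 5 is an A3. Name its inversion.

diminished sixth

The rule of nine gives the new number: 9 − 3 = 6, so a third becomes a sixth.
The quality also flips — augmented becomes diminished — giving a diminished sixth.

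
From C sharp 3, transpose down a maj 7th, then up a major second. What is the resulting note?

A major seventh down from C#3 is D2.
Up a major second from D2: E2 (2 semitones up).

E 2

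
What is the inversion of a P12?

P4

First reduce the compound perfect twelfth to its simple form, a perfect fifth.
The rule of nine gives the new number: 9 − 5 = 4, so a fifth becomes a fourth.
Quality inverts too: perfect stays perfect. That makes the inversion a perfect fourth.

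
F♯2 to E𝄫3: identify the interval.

doubly diminished 7th

F to E spans seven letter names (F-G-A-B-C-D-E) — that makes it a seventh of some quality.
A major seventh would be 11 semitones; F#2 to Ebb3 is 8, three semitones narrower, so the interval is doubly diminished.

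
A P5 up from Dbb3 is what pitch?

Abb3

Five letter names up from D: A.
Moving 7 semitones up from Dbb3 (the size of a perfect fifth) reaches Abb3.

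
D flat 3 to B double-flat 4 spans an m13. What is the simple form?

Subtracting seven from the interval number removes an octave: 13 − 7 = 6.
So a minor thirteenth is an octave plus a minor sixth. The quality is unchanged.

m6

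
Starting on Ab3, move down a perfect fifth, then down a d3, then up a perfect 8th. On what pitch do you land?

B3

A perfect fifth down from Ab3 is Db3.
Down a diminished third from Db3: B2 (2 semitones down).
Up a perfect octave from B2: B3 (12 semitones up).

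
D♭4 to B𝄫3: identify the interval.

major third

Descending from Db4 to Bbb3 is the same interval as ascending Bbb3 to Db4.
B to D spans three letter names (B-C-D), so the interval is some kind of third.
The major third spans 4 semitones, and Bbb3 to Db4 is exactly 4 semitones — so this is a major third.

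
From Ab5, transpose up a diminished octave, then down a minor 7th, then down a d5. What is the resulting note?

Eb5

Ab5 up a diminished octave → Abb6 (11 semitones).
Abb6 down a minor seventh → Bbb5 (10 semitones).
Down a diminished fifth from Bbb5: Eb5 (6 semitones down).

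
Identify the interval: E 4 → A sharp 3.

diminished 5th

Descending from E4 to A#3 is the same interval as ascending A#3 to E4.
A to E spans five letter names (A-B-C-D-E): a fifth.
A#3 to E4 spans 6 semitones — one semitone narrower than the perfect fifth (7) — giving a diminished fifth.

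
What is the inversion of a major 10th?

First reduce the compound major tenth to its simple form, a major third.
The rule of nine gives the new number: 9 − 3 = 6, so a third becomes a sixth.
Quality inverts too: major becomes minor. That makes the inversion a minor sixth.

m6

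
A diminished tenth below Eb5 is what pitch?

C#4

Counting three letter names plus an octave down from E lands on C.
A diminished tenth is 14 semitones; 14 semitones down from Eb5 gives C#4.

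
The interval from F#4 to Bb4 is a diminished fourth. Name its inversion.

The rule of nine gives the new number: 9 − 4 = 5, so a fourth becomes a fifth.
Quality inverts too: diminished becomes augmented. That makes the inversion an augmented fifth.

A5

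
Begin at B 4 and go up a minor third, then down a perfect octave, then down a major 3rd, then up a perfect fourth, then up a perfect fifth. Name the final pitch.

A minor third up from B4 is D5.
D5 down a perfect octave → D4 (12 semitones).
A major third down from D4 is Bb3.
Bb3 up a perfect fourth → Eb4 (5 semitones).
Up a perfect fifth from Eb4: Bb4 (7 semitones up).

B flat 4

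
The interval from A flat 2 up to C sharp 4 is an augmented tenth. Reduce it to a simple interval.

Each octave removed subtracts seven from the number: 10 − 7 = 3.
Quality carries through unchanged, so the simple form is an augmented third.

augmented 3rd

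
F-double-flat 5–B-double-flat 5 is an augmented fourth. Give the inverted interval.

Interval numbers invert to sum to nine: 4 + 5 = 9, so a fourth inverts to a fifth.
And augmented becomes diminished under inversion, so we get a diminished fifth.

diminished 5th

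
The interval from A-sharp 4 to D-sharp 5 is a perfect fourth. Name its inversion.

perfect fifth

Interval numbers invert to sum to nine: 4 + 5 = 9, so a fourth inverts to a fifth.
And perfect stays perfect under inversion, so we get a perfect fifth.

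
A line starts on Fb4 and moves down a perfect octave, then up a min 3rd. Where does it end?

Fb4 down a perfect octave → Fb3 (12 semitones).
Fb3 up a minor third → Abb3 (3 semitones).

Abb3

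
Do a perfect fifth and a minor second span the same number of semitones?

No

A perfect fifth is 7 semitones but a minor second is 1 semitone — different sizes.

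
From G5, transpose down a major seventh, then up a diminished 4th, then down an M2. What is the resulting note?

Cbb5

A major seventh down from G5 is Ab4.
Ab4 up a diminished fourth → Dbb5 (4 semitones).
Down a major second from Dbb5: Cbb5 (2 semitones down).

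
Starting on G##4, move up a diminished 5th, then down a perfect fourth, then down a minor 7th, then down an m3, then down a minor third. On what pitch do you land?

G##4 up a diminished fifth → D#5 (6 semitones).
A perfect fourth down from D#5 is A#4.
A#4 down a minor seventh → B#3 (10 semitones).
B#3 down a minor third → G##3 (3 semitones).
Down a minor third from G##3: E##3 (3 semitones down).

E##3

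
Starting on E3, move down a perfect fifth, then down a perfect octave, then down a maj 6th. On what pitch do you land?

E3 down a perfect fifth → A2 (7 semitones).
A2 down a perfect octave → A1 (12 semitones).
A1 down a major sixth → C1 (9 semitones).

C1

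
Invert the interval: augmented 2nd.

Inverted interval numbers add to nine, so a second pairs with a seventh (2 + 7 = 9).
Quality inverts too: augmented becomes diminished. That makes the inversion a diminished seventh.

d7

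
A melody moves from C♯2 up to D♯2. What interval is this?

major 2nd

C to D spans two letter names (C-D) — that makes it a second of some quality.
Counting semitones, C#2→D#2 is 2, which is the major second.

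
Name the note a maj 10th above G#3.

Three letters up from G (plus an octave) reaches B.
Moving 16 semitones up from G#3 (the size of a major tenth) reaches B#4.

B#4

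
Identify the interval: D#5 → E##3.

Descending from D#5 to E##3 is the same interval as ascending E##3 to D#5.
E to D spans seven letter names (E-F-G-A-B-C-D), plus an octave, so the interval is some kind of fourteenth.
A major fourteenth would be 23 semitones; E##3 to D#5 is 21, two semitones narrower, so the interval is diminished.
(Equivalently, a compound diminished seventh: a diminished seventh plus an octave.)

diminished 14th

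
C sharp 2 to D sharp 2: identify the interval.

C to D spans two letter names (C-D) — that makes it a second of some quality.
Counting semitones, C#2→D#2 is 2, which is the major second.

major 2nd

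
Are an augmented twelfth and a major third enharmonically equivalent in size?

No

An augmented twelfth spans 20 semitones; a major third spans 4 semitones. They differ by 16.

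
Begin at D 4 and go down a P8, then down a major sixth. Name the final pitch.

F 2

D4 down a perfect octave → D3 (12 semitones).
D3 down a major sixth → F2 (9 semitones).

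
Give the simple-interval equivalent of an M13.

Subtracting seven from the interval number removes an octave: 13 − 7 = 6.
That makes a major thirteenth a compound major sixth — an octave plus a major sixth.

major 6th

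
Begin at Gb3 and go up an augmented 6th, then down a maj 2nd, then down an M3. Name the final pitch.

An augmented sixth up from Gb3 is E4.
A major second down from E4 is D4.
D4 down a major third → Bb3 (4 semitones).

Bb3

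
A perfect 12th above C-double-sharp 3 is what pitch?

G-double-sharp 4

Five letters up from C (plus an octave) reaches G.
Moving 19 semitones up from C##3 (the size of a perfect twelfth) reaches G##4.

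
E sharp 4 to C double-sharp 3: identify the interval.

Descending from E#4 to C##3 is the same interval as ascending C##3 to E#4.
C to E spans three letter names (C-D-E), plus an octave, so the interval is some kind of tenth.
A major tenth would be 16 semitones, but C##3 to E#4 is 15 — one semitone narrower, making it a minor tenth.
(Equivalently, a compound minor third: a minor third plus an octave.)

m10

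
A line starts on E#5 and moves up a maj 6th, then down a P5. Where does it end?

F##5

Up a major sixth from E#5: C##6 (9 semitones up).
C##6 down a perfect fifth → F##5 (7 semitones).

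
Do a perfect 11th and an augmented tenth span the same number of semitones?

A perfect eleventh = 17 semitones = an augmented tenth; enharmonically equal.

Yes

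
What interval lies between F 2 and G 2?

F to G spans two letter names (F-G) — that makes it a second of some quality.
F2 to G2 is 2 semitones, matching the major second exactly, so the quality is major.

major second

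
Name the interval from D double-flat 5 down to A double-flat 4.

perfect fourth

Descending from Dbb5 to Abb4 is the same interval as ascending Abb4 to Dbb5.
A to D spans four letter names (A-B-C-D), so the interval is some kind of fourth.
Abb4 to Dbb5 is 5 semitones, matching the perfect fourth exactly, so the quality is perfect.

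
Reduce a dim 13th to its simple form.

diminished sixth

Subtracting seven from the interval number removes an octave: 13 − 7 = 6.
That makes a diminished thirteenth a compound diminished sixth — an octave plus a diminished sixth.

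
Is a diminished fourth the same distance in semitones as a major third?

A diminished fourth spans 4 semitones, and a major third also spans 4 semitones — they're enharmonic.

Yes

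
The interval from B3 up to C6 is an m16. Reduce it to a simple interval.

minor second

Each octave removed subtracts seven from the number: 16 − 14 = 2.
So a minor sixteenth is 2 octaves plus a minor second. The quality is unchanged.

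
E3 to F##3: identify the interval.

E to F spans two letter names (E-F) — that makes it a second of some quality.
A major second would be 2 semitones; E3 to F##3 is 3, one semitone wider, so the interval is augmented.

A2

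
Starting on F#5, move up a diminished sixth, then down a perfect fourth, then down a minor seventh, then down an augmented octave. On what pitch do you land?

Bbb3

F#5 up a diminished sixth → Db6 (7 semitones).
Db6 down a perfect fourth → Ab5 (5 semitones).
A minor seventh down from Ab5 is Bb4.
Down an augmented octave from Bb4: Bbb3 (13 semitones down).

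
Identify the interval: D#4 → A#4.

D to A spans five letter names (D-E-F-G-A): a fifth.
The perfect fifth spans 7 semitones, and D#4 to A#4 is exactly 7 semitones — so this is a perfect fifth.

perfect fifth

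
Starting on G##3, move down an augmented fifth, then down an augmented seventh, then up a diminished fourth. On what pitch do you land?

Gbb2

Down an augmented fifth from G##3: C#3 (8 semitones down).
An augmented seventh down from C#3 is Db2.
Up a diminished fourth from Db2: Gbb2 (4 semitones up).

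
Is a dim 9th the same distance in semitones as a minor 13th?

No

12 semitones (diminished ninth) vs 20 semitones (minor thirteenth): not equal.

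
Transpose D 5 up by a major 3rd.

F sharp 5

The third takes the letter from D up to F.
A major third spans 4 semitones, so from D5 the target pitch is F#5.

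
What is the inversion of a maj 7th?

Interval numbers invert to sum to nine: 7 + 2 = 9, so a seventh inverts to a second.
Quality inverts too: major becomes minor. That makes the inversion a minor second.

m2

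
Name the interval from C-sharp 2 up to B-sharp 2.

C to B spans seven letter names (C-D-E-F-G-A-B), so the interval is some kind of seventh.
Counting semitones, C#2→B#2 is 11, which is the major seventh.

M7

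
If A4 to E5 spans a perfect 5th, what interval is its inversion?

Inverted interval numbers add to nine, so a fifth pairs with a fourth (5 + 4 = 9).
Quality inverts too: perfect stays perfect. That makes the inversion a perfect fourth.

perfect 4th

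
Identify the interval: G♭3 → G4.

G to G is the same letter name, plus an octave, so the interval is some kind of octave.
A perfect octave would be 12 semitones; Gb3 to G4 is 13, one semitone wider, so the interval is augmented.

augmented octave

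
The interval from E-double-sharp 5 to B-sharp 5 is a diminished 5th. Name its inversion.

augmented 4th

Inverted interval numbers add to nine, so a fifth pairs with a fourth (5 + 4 = 9).
And diminished becomes augmented under inversion, so we get an augmented fourth.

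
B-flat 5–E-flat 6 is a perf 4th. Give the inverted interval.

Interval numbers invert to sum to nine: 4 + 5 = 9, so a fourth inverts to a fifth.
And perfect stays perfect under inversion, so we get a perfect fifth.

P5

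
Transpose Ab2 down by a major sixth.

Cb2

The sixth takes the letter from A down to C.
A major sixth is 9 semitones; 9 semitones down from Ab2 gives Cb2.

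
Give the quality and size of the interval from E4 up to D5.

minor 7th

E to D spans seven letter names (E-F-G-A-B-C-D), so the interval is some kind of seventh.
E4 to D5 is 10 semitones, a half step short of the major seventh (11), so this is minor.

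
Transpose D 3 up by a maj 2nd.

E 3

Two letter names up from D: E.
A major second is 2 semitones; 2 semitones up from D3 gives E3.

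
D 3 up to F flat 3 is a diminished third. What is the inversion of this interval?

Inverted interval numbers add to nine, so a third pairs with a sixth (3 + 6 = 9).
The quality also flips — diminished becomes augmented — giving an augmented sixth.

augmented 6th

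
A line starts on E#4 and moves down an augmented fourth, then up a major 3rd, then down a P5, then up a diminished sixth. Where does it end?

Eb4

An augmented fourth down from E#4 is B3.
A major third up from B3 is D#4.
Down a perfect fifth from D#4: G#3 (7 semitones down).
Up a diminished sixth from G#3: Eb4 (7 semitones up).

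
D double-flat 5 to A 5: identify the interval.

AA5

D to A spans five letter names (D-E-F-G-A) — that makes it a fifth of some quality.
A perfect fifth would be 7 semitones; Dbb5 to A5 is 9, two semitones wider, so the interval is doubly augmented.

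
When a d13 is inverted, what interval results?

First reduce the compound diminished thirteenth to its simple form, a diminished sixth.
Interval numbers invert to sum to nine: 6 + 3 = 9, so a sixth inverts to a third.
And diminished becomes augmented under inversion, so we get an augmented third.

augmented third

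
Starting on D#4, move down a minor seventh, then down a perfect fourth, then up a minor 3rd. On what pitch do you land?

Down a minor seventh from D#4: E#3 (10 semitones down).
Down a perfect fourth from E#3: B#2 (5 semitones down).
B#2 up a minor third → D#3 (3 semitones).

D#3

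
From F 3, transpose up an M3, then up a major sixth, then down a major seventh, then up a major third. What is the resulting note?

B 3

Up a major third from F3: A3 (4 semitones up).
Up a major sixth from A3: F#4 (9 semitones up).
A major seventh down from F#4 is G3.
A major third up from G3 is B3.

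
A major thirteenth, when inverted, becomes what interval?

minor third

First reduce the compound major thirteenth to its simple form, a major sixth.
Inverted interval numbers add to nine, so a sixth pairs with a third (6 + 3 = 9).
Quality inverts too: major becomes minor. That makes the inversion a minor third.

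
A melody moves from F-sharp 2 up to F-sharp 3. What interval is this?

F to F is the same letter name, plus an octave: an octave.
Counting semitones, F#2→F#3 is 12, which is the perfect octave.

perfect octave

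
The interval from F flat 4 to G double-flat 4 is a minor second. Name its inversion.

major 7th

The rule of nine gives the new number: 9 − 2 = 7, so a second becomes a seventh.
Quality inverts too: minor becomes major. That makes the inversion a major seventh.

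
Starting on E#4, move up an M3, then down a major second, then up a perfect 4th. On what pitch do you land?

A major third up from E#4 is G##4.
G##4 down a major second → F##4 (2 semitones).
F##4 up a perfect fourth → B#4 (5 semitones).

B#4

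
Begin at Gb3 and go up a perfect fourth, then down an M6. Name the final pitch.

A perfect fourth up from Gb3 is Cb4.
A major sixth down from Cb4 is Ebb3.

Ebb3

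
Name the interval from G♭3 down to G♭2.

Descending from Gb3 to Gb2 is the same interval as ascending Gb2 to Gb3.
G to G is the same letter name, plus an octave, so the interval is some kind of octave.
Gb2 to Gb3 is 12 semitones, matching the perfect octave exactly, so the quality is perfect.

perfect octave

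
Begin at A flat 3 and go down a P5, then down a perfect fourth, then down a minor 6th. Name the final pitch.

C 2

Down a perfect fifth from Ab3: Db3 (7 semitones down).
A perfect fourth down from Db3 is Ab2.
Down a minor sixth from Ab2: C2 (8 semitones down).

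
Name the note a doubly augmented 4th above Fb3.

Four letter names up from F: B.
A doubly augmented fourth spans 7 semitones, so from Fb3 the target pitch is B3.

B3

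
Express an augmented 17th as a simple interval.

Subtracting seven from the interval number removes an octave: 17 − 14 = 3.
That makes an augmented seventeenth a compound augmented third — 2 octaves plus an augmented third.

A3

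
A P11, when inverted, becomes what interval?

perfect fifth

First reduce the compound perfect eleventh to its simple form, a perfect fourth.
Interval numbers invert to sum to nine: 4 + 5 = 9, so a fourth inverts to a fifth.
The quality also flips — perfect stays perfect — giving a perfect fifth.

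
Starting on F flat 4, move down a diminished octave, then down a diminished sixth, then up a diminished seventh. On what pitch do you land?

G 3

Down a diminished octave from Fb4: F3 (11 semitones down).
A diminished sixth down from F3 is A#2.
A diminished seventh up from A#2 is G3.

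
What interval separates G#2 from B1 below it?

major 6th

Descending from G#2 to B1 is the same interval as ascending B1 to G#2.
B to G spans six letter names (B-C-D-E-F-G) — that makes it a sixth of some quality.
The major sixth spans 9 semitones, and B1 to G#2 is exactly 9 semitones — so this is a major sixth.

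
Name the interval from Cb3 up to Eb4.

C to E spans three letter names (C-D-E), plus an octave — that makes it a tenth of some quality.
Counting semitones, Cb3→Eb4 is 16, which is the major tenth.
(Equivalently, a compound major third: a major third plus an octave.)

major tenth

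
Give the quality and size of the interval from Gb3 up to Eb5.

major thirteenth

G to E spans six letter names (G-A-B-C-D-E), plus an octave, so the interval is some kind of thirteenth.
Counting semitones, Gb3→Eb5 is 21, which is the major thirteenth.
(Equivalently, a compound major sixth: a major sixth plus an octave.)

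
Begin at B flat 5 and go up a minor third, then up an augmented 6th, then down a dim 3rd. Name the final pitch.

A minor third up from Bb5 is Db6.
An augmented sixth up from Db6 is B6.
A diminished third down from B6 is G##6.

G double-sharp 6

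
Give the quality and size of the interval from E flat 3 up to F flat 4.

E to F spans two letter names (E-F), plus an octave: a ninth.
Eb3 to Fb4 is 13 semitones, a half step short of the major ninth (14), so this is minor.
(Equivalently, a compound minor second: a minor second plus an octave.)

minor ninth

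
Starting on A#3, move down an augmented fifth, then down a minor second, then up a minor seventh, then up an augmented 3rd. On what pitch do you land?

D##4

An augmented fifth down from A#3 is D3.
D3 down a minor second → C#3 (1 semitone).
Up a minor seventh from C#3: B3 (10 semitones up).
B3 up an augmented third → D##4 (5 semitones).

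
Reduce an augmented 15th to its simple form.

augmented octave

Subtracting seven from the interval number removes an octave: 15 − 7 = 8.
That makes an augmented fifteenth a compound augmented octave — an octave plus an augmented octave.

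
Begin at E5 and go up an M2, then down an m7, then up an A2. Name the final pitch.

A##4

Up a major second from E5: F#5 (2 semitones up).
Down a minor seventh from F#5: G#4 (10 semitones down).
G#4 up an augmented second → A##4 (3 semitones).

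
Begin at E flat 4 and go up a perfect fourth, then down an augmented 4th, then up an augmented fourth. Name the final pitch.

A flat 4

Eb4 up a perfect fourth → Ab4 (5 semitones).
Down an augmented fourth from Ab4: Ebb4 (6 semitones down).
Ebb4 up an augmented fourth → Ab4 (6 semitones).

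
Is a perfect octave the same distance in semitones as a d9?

Yes

A perfect octave spans 12 semitones, and a diminished ninth also spans 12 semitones — they're enharmonic.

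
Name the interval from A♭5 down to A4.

diminished octave

Descending from Ab5 to A4 is the same interval as ascending A4 to Ab5.
A to A is the same letter name, plus an octave — that makes it an octave of some quality.
A perfect octave would be 12 semitones; A4 to Ab5 is 11, one semitone narrower, so the interval is diminished.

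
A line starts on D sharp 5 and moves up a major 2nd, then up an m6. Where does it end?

D#5 up a major second → E#5 (2 semitones).
A minor sixth up from E#5 is C#6.

C sharp 6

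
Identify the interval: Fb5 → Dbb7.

F to D spans six letter names (F-G-A-B-C-D), plus an octave — that makes it a thirteenth of some quality.
Fb5 to Dbb7 is 20 semitones, a half step short of the major thirteenth (21), so this is minor.
(Equivalently, a compound minor sixth: a minor sixth plus an octave.)

minor thirteenth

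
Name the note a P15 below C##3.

C##1

A fifteenth keeps the letter name C, two octaves down from C.
Moving 24 semitones down from C##3 (the size of a perfect fifteenth) reaches C##1.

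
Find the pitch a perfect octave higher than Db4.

The letter stays D (same as the start), shifted an octave up.
A perfect octave is 12 semitones; 12 semitones up from Db4 gives Db5.

Db5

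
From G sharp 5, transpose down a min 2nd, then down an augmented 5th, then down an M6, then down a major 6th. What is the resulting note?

A minor second down from G#5 is F##5.
F##5 down an augmented fifth → B4 (8 semitones).
B4 down a major sixth → D4 (9 semitones).
A major sixth down from D4 is F3.

F 3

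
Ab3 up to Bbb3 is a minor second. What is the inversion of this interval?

major 7th

Inverted interval numbers add to nine, so a second pairs with a seventh (2 + 7 = 9).
And minor becomes major under inversion, so we get a major seventh.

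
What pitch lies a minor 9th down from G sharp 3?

The ninth's letter: G down two letter names plus an octave → F.
Moving 13 semitones down from G#3 (the size of a minor ninth) reaches F##2.

F double-sharp 2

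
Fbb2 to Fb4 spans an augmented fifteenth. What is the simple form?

Take out an octave (7 from the number): 15 − 7 = 8.
That makes an augmented fifteenth a compound augmented octave — an octave plus an augmented octave.

augmented octave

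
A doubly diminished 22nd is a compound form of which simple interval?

dd8

Take out 2 octaves (14 from the number): 22 − 14 = 8.
That makes a doubly diminished twenty-second a compound doubly diminished octave — 2 octaves plus a doubly diminished octave.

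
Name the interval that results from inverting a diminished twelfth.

augmented fourth

First reduce the compound diminished twelfth to its simple form, a diminished fifth.
The rule of nine gives the new number: 9 − 5 = 4, so a fifth becomes a fourth.
And diminished becomes augmented under inversion, so we get an augmented fourth.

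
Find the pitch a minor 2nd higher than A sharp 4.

B 4

Two letter names up from A: B.
Moving 1 semitone up from A#4 (the size of a minor second) reaches B4.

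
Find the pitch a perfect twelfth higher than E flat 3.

B flat 4

The twelfth's letter: E up five letter names plus an octave → B.
Moving 19 semitones up from Eb3 (the size of a perfect twelfth) reaches Bb4.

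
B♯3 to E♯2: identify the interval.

P12

Descending from B#3 to E#2 is the same interval as ascending E#2 to B#3.
E to B spans five letter names (E-F-G-A-B), plus an octave — that makes it a twelfth of some quality.
Counting semitones, E#2→B#3 is 19, which is the perfect twelfth.
(Equivalently, a compound perfect fifth: a perfect fifth plus an octave.)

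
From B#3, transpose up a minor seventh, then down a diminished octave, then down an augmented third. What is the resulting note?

Up a minor seventh from B#3: A#4 (10 semitones up).
A diminished octave down from A#4 is A##3.
An augmented third down from A##3 is F#3.

F#3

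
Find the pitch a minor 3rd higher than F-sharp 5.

Counting three letter names up from F lands on A.
Moving 3 semitones up from F#5 (the size of a minor third) reaches A5.

A 5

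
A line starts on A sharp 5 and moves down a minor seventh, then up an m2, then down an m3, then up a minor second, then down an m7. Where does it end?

A minor seventh down from A#5 is B#4.
Up a minor second from B#4: C#5 (1 semitone up).
C#5 down a minor third → A#4 (3 semitones).
A#4 up a minor second → B4 (1 semitone).
B4 down a minor seventh → C#4 (10 semitones).

C sharp 4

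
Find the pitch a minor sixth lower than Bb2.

D2

Six letter names down from B: D.
A minor sixth is 8 semitones; 8 semitones down from Bb2 gives D2.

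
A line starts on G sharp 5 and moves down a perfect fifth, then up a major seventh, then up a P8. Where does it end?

B sharp 6

G#5 down a perfect fifth → C#5 (7 semitones).
A major seventh up from C#5 is B#5.
Up a perfect octave from B#5: B#6 (12 semitones up).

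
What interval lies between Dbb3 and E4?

D to E spans two letter names (D-E), plus an octave: a ninth.
Dbb3 to E4 spans 16 semitones — two semitones wider than the major ninth (14) — giving a doubly augmented ninth.
(Equivalently, a compound doubly augmented second: a doubly augmented second plus an octave.)

doubly augmented ninth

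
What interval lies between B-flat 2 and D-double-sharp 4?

B to D spans three letter names (B-C-D), plus an octave — that makes it a tenth of some quality.
Bb2 to D##4 spans 18 semitones — two semitones wider than the major tenth (16) — giving a doubly augmented tenth.
(Equivalently, a compound doubly augmented third: a doubly augmented third plus an octave.)

doubly augmented 10th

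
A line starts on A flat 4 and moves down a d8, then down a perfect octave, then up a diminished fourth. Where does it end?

D flat 3

A diminished octave down from Ab4 is A3.
A3 down a perfect octave → A2 (12 semitones).
A2 up a diminished fourth → Db3 (4 semitones).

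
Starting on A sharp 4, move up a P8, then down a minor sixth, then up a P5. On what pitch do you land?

G double-sharp 5

Up a perfect octave from A#4: A#5 (12 semitones up).
A minor sixth down from A#5 is C##5.
Up a perfect fifth from C##5: G##5 (7 semitones up).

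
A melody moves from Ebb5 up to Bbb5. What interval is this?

E to B spans five letter names (E-F-G-A-B), so the interval is some kind of fifth.
Ebb5 to Bbb5 is 7 semitones, matching the perfect fifth exactly, so the quality is perfect.

perfect fifth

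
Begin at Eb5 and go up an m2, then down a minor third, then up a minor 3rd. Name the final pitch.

A minor second up from Eb5 is Fb5.
Down a minor third from Fb5: Db5 (3 semitones down).
A minor third up from Db5 is Fb5.

Fb5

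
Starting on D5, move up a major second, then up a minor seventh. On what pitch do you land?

A major second up from D5 is E5.
A minor seventh up from E5 is D6.

D6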